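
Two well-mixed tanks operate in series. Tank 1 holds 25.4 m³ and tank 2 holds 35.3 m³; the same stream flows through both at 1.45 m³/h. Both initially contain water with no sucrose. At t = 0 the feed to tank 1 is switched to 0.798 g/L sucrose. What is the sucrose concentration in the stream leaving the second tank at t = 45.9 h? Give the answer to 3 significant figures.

0.515 g/L

Time constants: τᵢ = Vᵢ/Q for each well-mixed tank.
τ₁ = 25.4/1.45 = 17.517 h; τ₂ = 35.3/1.45 = 24.345 h.
Tank 1: C₁ = C_in(1 − e^(−t/τ₁)). Tank 2 (τ₁ ≠ τ₂): C₂ = C_in[1 − (τ₁ e^(−t/τ₁) − τ₂ e^(−t/τ₂))/(τ₁ − τ₂)].
At t = 45.9: e^(−t/τ₁) = 0.072783, e^(−t/τ₂) = 0.15177.
C₂ = 0.798·[1 − (17.517·0.072783 − 24.345·0.15177)/(-6.8276)] = 0.798·0.64559 = 0.51518 g/L.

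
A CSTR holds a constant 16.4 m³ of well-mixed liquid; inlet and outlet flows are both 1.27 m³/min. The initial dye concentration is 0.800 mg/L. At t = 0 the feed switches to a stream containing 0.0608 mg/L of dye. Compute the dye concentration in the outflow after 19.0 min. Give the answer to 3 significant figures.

Mass balance on the solute (V constant): V dC/dt = Q(C_in − C).
Rewrite as dC/dt + C/τ = C_in/τ, τ = V/Q = 12.913 min.
C approaches C_in exponentially: C(t) = C_in + (C₀ − C_in) e^(−t/τ).
C(19.0) = 0.0608 + (0.800 − 0.0608)·e^(−19.0/12.913) = 0.0608 + (0.73920)·0.22962 = 0.23053 mg/L.

0.231 mg/L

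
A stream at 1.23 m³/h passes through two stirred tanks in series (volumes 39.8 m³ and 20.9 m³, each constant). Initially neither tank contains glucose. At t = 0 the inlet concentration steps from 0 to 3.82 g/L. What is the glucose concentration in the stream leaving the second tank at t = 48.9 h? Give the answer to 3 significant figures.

Species balance on tank i: dCᵢ/dt = (Cᵢ₋₁ − Cᵢ)/τᵢ with τᵢ = Vᵢ/Q.
τ₁ = 39.8/1.23 = 32.358 h; τ₂ = 20.9/1.23 = 16.992 h.
Solving the cascade with C₁(0)=C₂(0)=0 gives C₂(t) = C_in[1 − (τ₁ e^(−t/τ₁) − τ₂ e^(−t/τ₂))/(τ₁ − τ₂)].
At t = 48.9: e^(−t/τ₁) = 0.22064, e^(−t/τ₂) = 0.056256.
C₂ = 3.82·[1 − (32.358·0.22064 − 16.992·0.056256)/(15.366)] = 3.82·0.59758 = 2.2828 g/L.

2.28 g/L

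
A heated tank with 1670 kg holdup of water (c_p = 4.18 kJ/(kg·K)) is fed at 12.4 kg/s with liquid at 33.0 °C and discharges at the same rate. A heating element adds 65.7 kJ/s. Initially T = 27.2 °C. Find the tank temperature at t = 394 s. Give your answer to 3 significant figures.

Energy balance: M c_p dT/dt = ṁ c_p (T_in − T) + 65.7.
Rearrange: dT/dt = (T_ss − T)/τ with τ = M/ṁ = 134.68 s and T_ss = T_in + Q̇/(ṁ c_p) = 34.268 °C.
Solution: T(t) = T_ss + (T₀ − T_ss) e^(−t/τ).
T(394) = 34.268 + (-7.0676)·e^(−394/134.68) = 34.268 + (-7.0676)·0.053637 = 33.888 °C.

33.9 °C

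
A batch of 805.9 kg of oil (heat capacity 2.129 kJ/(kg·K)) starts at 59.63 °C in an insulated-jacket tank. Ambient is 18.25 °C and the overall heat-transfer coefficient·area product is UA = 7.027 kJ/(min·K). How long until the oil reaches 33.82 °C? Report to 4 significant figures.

238.7 min

M c_p dT/dt = −UA(T − T_amb).
τ = M c_p/UA = 244.167 min; T_ss = T_amb = 18.2500 °C.
T(t) = T_ss + (T₀ − T_ss)e^(−t/τ); set T = 33.82:
t = −τ ln[(T − T_ss)/(T₀ − T_ss)] = −244.167 · ln(0.376269) = 238.661 min.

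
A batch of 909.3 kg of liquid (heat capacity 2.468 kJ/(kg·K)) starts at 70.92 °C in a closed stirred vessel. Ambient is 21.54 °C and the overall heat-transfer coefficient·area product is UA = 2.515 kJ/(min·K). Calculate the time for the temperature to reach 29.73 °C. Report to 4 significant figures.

Lumped-capacitance energy balance: M c_p dT/dt = UA(T_amb − T).
τ = M c_p/UA = 892.307 min; T_ss = T_amb = 21.5400 °C.
T(t) = T_ss + (T₀ − T_ss)e^(−t/τ); set T = 29.73:
t = −τ ln[(T − T_ss)/(T₀ − T_ss)] = −892.307 · ln(0.165857) = 1603.15 min.

1603 min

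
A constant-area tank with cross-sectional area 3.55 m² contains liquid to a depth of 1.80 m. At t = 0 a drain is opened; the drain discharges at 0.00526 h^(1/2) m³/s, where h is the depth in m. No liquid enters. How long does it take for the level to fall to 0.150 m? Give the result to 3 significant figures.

1290 s

With no inflow, A dh/dt = −0.00526 √h.
This is separable: 2 d(√h)/dt = −0.00526/A, so √h = √h₀ − (0.00526/(2A)) t.
t = 2A(√h₀ − √h)/0.00526 = 2·3.55·(√1.80 − √0.150)/0.00526
  = 7.1000 × (1.3416 − 0.38730) / 0.00526 = 1288.2 s.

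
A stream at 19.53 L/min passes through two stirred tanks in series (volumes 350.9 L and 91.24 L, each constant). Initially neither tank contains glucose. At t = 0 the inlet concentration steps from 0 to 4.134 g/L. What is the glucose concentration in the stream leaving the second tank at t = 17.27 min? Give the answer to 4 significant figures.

2.034 g/L

Species balance on tank i: dCᵢ/dt = (Cᵢ₋₁ − Cᵢ)/τᵢ with τᵢ = Vᵢ/Q.
τ₁ = 350.9/19.53 = 17.9672 min; τ₂ = 91.24/19.53 = 4.67179 min.
Solving the cascade with C₁(0)=C₂(0)=0 gives C₂(t) = C_in[1 − (τ₁ e^(−t/τ₁) − τ₂ e^(−t/τ₂))/(τ₁ − τ₂)].
At t = 17.27: e^(−t/τ₁) = 0.382436, e^(−t/τ₂) = 0.0248063.
C₂ = 4.134·[1 − (17.9672·0.382436 − 4.67179·0.0248063)/(13.2954)] = 4.134·0.491899 = 2.03351 g/L.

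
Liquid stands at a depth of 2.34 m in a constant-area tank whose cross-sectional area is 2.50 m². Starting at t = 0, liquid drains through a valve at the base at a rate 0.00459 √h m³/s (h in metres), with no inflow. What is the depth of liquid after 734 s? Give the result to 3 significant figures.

Accumulation of liquid (constant cross-section A): A dh/dt = −0.00459 √h.
∫ h^(−1/2) dh = −(0.00459/A) ∫ dt, giving 2√h = 2√h₀ − (0.00459/A) t.
√h = √2.34 − 0.00459·734/(2·2.50) = 1.5297 − 0.67381 = 0.85589.
h = 0.85589² = 0.73255 m.

0.733 m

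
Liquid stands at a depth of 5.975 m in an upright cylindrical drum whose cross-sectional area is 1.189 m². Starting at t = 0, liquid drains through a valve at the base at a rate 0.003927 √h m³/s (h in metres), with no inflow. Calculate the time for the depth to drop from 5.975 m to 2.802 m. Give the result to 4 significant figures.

Accumulation of liquid (constant cross-section A): A dh/dt = −0.003927 √h.
This is separable: 2 d(√h)/dt = −0.003927/A, so √h = √h₀ − (0.003927/(2A)) t.
t = 2A(√h₀ − √h)/0.003927 = 2·1.189·(√5.975 − √2.802)/0.003927
  = 2.37800 × (2.44438 − 1.67392) / 0.003927 = 466.555 s.

466.6 s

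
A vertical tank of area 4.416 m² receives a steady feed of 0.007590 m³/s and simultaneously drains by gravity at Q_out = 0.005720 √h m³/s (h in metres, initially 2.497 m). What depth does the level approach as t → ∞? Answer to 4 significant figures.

1.761 m

Mass balance (ρ constant): A dh/dt = Q_in − 0.005720 √h. At steady state dh/dt = 0:
Q_in = 0.005720 √h_ss ⇒ √h_ss = 0.007590/0.005720 = 1.32692.
h_ss = 1.32692² = 1.76072 m. (Since h₀ = 2.497 m > h_ss, the level will fall toward this value.)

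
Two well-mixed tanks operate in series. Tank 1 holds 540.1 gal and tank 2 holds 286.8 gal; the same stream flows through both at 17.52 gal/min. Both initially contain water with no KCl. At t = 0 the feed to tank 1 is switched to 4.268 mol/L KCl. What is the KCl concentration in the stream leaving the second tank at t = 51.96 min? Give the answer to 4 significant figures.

2.783 mol/L

Time constants: τᵢ = Vᵢ/Q for each well-mixed tank.
τ₁ = 540.1/17.52 = 30.8276 min; τ₂ = 286.8/17.52 = 16.3699 min.
Tank 1: C₁ = C_in(1 − e^(−t/τ₁)). Tank 2 (τ₁ ≠ τ₂): C₂ = C_in[1 − (τ₁ e^(−t/τ₁) − τ₂ e^(−t/τ₂))/(τ₁ − τ₂)].
At t = 51.96: e^(−t/τ₁) = 0.185352, e^(−t/τ₂) = 0.0418307.
C₂ = 4.268·[1 − (30.8276·0.185352 − 16.3699·0.0418307)/(14.4578)] = 4.268·0.652146 = 2.78336 mol/L.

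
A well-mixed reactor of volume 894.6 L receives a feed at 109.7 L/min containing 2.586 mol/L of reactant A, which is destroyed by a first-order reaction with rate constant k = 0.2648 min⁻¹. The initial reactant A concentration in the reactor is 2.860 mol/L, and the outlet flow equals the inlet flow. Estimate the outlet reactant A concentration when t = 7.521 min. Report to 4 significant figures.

0.9293 mol/L

Species balance: V dC/dt = Q C_in − Q C − k V C.
This is linear with rate a = Q/V + k = 0.387425 min⁻¹.
C_ss = Q C_in/(Q + kV) = 0.818501 mol/L; C(t) = C_ss + (C₀ − C_ss) e^(−a t).
C(7.521) = 0.818501 + (2.04150)·e^(−0.387425·7.521) = 0.818501 + (2.04150)·0.0542680 = 0.929289 mol/L.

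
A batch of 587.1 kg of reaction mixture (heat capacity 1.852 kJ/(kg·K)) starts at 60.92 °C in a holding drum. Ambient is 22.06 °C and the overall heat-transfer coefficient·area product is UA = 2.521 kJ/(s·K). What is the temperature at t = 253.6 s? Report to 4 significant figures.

43.64 °C

Lumped-capacitance energy balance: M c_p dT/dt = UA(T_amb − T).
dT/dt = (T_ss − T)/τ with T_ss = T_amb = 22.0600 °C, τ = M c_p/UA = 587.1·1.852/2.521 = 431.301 s.
T approaches T_ss exponentially: T(t) = T_ss + (T₀ − T_ss) e^(−t/τ).
T(253.6) = 22.0600 + (38.8600)·0.555443 = 43.6445 °C.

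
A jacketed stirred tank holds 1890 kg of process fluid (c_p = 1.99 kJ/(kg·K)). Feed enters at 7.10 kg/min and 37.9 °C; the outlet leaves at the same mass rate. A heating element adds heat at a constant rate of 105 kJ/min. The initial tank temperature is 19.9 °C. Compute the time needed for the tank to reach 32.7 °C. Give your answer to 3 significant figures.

M c_p dT/dt = ṁ c_p (T_in − T) + Q̇.
τ = M/ṁ = 266.20 min; T_ss = T_in + Q̇/(ṁ c_p) = 45.332 °C.
T(t) = T_ss + (T₀ − T_ss) e^(−t/τ). Set T = 32.7:
e^(−t/τ) = (32.7 − 45.332)/(19.9 − 45.332) = 0.49669
t = −266.20 · ln(0.49669) = 186.28 min.

186 min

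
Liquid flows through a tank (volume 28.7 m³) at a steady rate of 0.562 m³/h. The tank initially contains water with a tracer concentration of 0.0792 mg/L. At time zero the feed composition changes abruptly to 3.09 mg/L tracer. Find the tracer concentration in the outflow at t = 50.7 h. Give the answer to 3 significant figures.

Transient balance on the dissolved component: V dC/dt = Q(C_in − C).
Rewrite as dC/dt + C/τ = C_in/τ, τ = V/Q = 51.068 h.
Solution: C(t) = C_in + (C₀ − C_in) e^(−t/τ).
C(50.7) = 3.09 + (0.0792 − 3.09)·e^(−50.7/51.068) = 3.09 + (-3.0108)·0.37054 = 1.9744 mg/L.

1.97 mg/L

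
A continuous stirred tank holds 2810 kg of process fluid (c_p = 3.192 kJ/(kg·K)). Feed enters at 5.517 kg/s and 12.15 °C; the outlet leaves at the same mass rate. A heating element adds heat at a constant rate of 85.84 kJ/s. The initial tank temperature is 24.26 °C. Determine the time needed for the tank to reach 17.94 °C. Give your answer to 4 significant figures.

M c_p dT/dt = ṁ c_p (T_in − T) + Q̇.
τ = M/ṁ = 509.335 s; T_ss = T_in + Q̇/(ṁ c_p) = 17.0244 °C.
T(t) = T_ss + (T₀ − T_ss) e^(−t/τ). Set T = 17.94:
e^(−t/τ) = (17.94 − 17.0244)/(24.26 − 17.0244) = 0.126537
t = −509.335 · ln(0.126537) = 1052.91 s.

1053 s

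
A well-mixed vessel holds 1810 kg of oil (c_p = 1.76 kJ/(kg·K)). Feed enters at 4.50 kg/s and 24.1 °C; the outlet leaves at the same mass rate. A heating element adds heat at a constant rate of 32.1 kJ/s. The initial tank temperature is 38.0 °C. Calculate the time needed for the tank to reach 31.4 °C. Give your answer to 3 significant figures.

446 s

M c_p dT/dt = ṁ c_p (T_in − T) + Q̇.
τ = M/ṁ = 402.22 s; T_ss = T_in + Q̇/(ṁ c_p) = 28.153 °C.
T(t) = T_ss + (T₀ − T_ss) e^(−t/τ). Set T = 31.4:
e^(−t/τ) = (31.4 − 28.153)/(38.0 − 28.153) = 0.32974
t = −402.22 · ln(0.32974) = 446.24 s.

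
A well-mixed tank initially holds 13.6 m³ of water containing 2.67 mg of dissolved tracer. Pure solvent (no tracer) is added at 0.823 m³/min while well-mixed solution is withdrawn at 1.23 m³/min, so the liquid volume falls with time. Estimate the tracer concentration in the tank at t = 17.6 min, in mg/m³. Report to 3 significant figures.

Let m(t) be the amount of tracer. Volume: V(t) = V₀ + (Q_in − Q_out) t = 13.6 − 0.40700 t; V(17.6) = 6.4368 m³.
No tracer enters, so dm/dt = −Q_out · (m/V).
Separate: dm/m = −Q_out dt/V(t) ⇒ ln(m/m₀) = −(Q_out/(Q_in−Q_out)) ln(V/V₀).
m = m₀ (V₀/V)^(Q_out/(Q_in−Q_out)) = 2.67 × (13.6/6.4368)^(-3.0221) = 0.27843 mg.
C = m/V = 0.27843/6.4368 = 0.043256 mg/m³.

0.0433 mg/m³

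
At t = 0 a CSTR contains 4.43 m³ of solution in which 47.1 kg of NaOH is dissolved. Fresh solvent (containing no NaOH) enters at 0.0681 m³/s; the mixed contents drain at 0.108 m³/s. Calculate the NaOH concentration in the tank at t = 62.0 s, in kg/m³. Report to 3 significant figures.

2.63 kg/m³

Total volume: dV/dt = Q_in − Q_out = -0.039900 m³/s, so V(t) = 4.43 − 0.039900 t and V(62.0) = 1.9562 m³.
No NaOH enters, so dm/dt = −Q_out · (m/V).
dm/m = −Q_out dt/(V₀ − 0.039900 t); integrating gives ln(m/m₀) = −(Q_out/(Q_in−Q_out)) ln(V/V₀).
m = m₀ (V₀/V)^(Q_out/(Q_in−Q_out)) = 47.1 × (4.43/1.9562)^(-2.7068) = 5.1540 kg.
C = m/V = 5.1540/1.9562 = 2.6347 kg/m³.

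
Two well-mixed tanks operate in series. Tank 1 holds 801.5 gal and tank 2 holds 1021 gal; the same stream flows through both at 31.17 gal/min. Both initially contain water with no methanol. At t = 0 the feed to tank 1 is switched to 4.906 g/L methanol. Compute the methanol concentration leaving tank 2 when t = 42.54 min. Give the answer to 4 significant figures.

2.104 g/L

Each tank obeys Vᵢ dCᵢ/dt = Q(Cᵢ₋₁ − Cᵢ), so τᵢ = Vᵢ/Q.
τ₁ = 801.5/31.17 = 25.7138 min; τ₂ = 1021/31.17 = 32.7559 min.
Solving the cascade with C₁(0)=C₂(0)=0 gives C₂(t) = C_in[1 − (τ₁ e^(−t/τ₁) − τ₂ e^(−t/τ₂))/(τ₁ − τ₂)].
At t = 42.54: e^(−t/τ₁) = 0.191214, e^(−t/τ₂) = 0.272887.
C₂ = 4.906·[1 − (25.7138·0.191214 − 32.7559·0.272887)/(-7.04203)] = 4.906·0.428887 = 2.10412 g/L.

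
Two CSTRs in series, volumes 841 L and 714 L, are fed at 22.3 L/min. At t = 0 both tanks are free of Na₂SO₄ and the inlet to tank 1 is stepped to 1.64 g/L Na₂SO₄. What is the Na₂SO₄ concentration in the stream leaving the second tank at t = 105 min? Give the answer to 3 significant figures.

1.32 g/L

Each tank obeys Vᵢ dCᵢ/dt = Q(Cᵢ₋₁ − Cᵢ), so τᵢ = Vᵢ/Q.
τ₁ = 841/22.3 = 37.713 min; τ₂ = 714/22.3 = 32.018 min.
Tank 1: C₁ = C_in(1 − e^(−t/τ₁)). Tank 2 (τ₁ ≠ τ₂): C₂ = C_in[1 − (τ₁ e^(−t/τ₁) − τ₂ e^(−t/τ₂))/(τ₁ − τ₂)].
At t = 105: e^(−t/τ₁) = 0.061779, e^(−t/τ₂) = 0.037650.
C₂ = 1.64·[1 − (37.713·0.061779 − 32.018·0.037650)/(5.6951)] = 1.64·0.80257 = 1.3162 g/L.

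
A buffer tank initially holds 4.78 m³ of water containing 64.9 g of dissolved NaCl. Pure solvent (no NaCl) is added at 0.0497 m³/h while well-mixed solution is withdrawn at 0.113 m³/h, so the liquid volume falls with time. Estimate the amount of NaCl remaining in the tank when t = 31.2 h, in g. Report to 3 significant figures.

25.1 g

Total volume: dV/dt = Q_in − Q_out = -0.063300 m³/h, so V(t) = 4.78 − 0.063300 t and V(31.2) = 2.8050 m³.
No NaCl enters, so dm/dt = −Q_out · (m/V).
Separate: dm/m = −Q_out dt/V(t) ⇒ ln(m/m₀) = −(Q_out/(Q_in−Q_out)) ln(V/V₀).
m = m₀ (V₀/V)^(Q_out/(Q_in−Q_out)) = 64.9 × (4.78/2.8050)^(-1.7852) = 25.061 g.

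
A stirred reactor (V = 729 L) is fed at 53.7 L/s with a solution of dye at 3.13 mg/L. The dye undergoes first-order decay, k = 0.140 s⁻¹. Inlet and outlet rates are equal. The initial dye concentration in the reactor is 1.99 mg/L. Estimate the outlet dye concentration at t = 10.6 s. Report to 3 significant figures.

Species balance: V dC/dt = Q C_in − Q C − k V C.
dC/dt = (Q/V) C_in − (Q/V + k) C; effective rate a = Q/V + k = 0.073663 + 0.140 = 0.21366 s⁻¹.
C_ss = Q C_in/(Q + kV) = 1.0791 mg/L; C(t) = C_ss + (C₀ − C_ss) e^(−a t).
C(10.6) = 1.0791 + (0.91090)·e^(−0.21366·10.6) = 1.0791 + (0.91090)·0.10385 = 1.1737 mg/L.

1.17 mg/L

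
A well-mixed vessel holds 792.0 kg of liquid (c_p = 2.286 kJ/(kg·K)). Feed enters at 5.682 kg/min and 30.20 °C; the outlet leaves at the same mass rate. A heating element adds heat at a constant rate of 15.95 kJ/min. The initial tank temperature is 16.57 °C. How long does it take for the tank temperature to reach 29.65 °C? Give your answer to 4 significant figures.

First-law balance (no shaft work): M c_p dT/dt = ṁ c_p (T_in − T) + 15.95.
τ = M/ṁ = 139.388 min; T_ss = T_in + Q̇/(ṁ c_p) = 31.4280 °C.
T(t) = T_ss + (T₀ − T_ss) e^(−t/τ). Set T = 29.65:
e^(−t/τ) = (29.65 − 31.4280)/(16.57 − 31.4280) = 0.119664
t = −139.388 · ln(0.119664) = 295.930 min.

295.9 min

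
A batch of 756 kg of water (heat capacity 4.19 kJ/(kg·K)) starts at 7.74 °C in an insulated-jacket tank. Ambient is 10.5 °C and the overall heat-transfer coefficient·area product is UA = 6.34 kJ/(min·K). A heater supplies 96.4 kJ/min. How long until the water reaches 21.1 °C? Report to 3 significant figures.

680 min

Unsteady energy balance on the tank contents: M c_p dT/dt = −UA(T − T_amb) + Q̇.
τ = M c_p/UA = 499.63 min; T_ss = T_amb + Q̇/UA = 10.5 + 96.4/6.34 = 25.705 °C.
T(t) = T_ss + (T₀ − T_ss)e^(−t/τ); set T = 21.1:
t = −τ ln[(T − T_ss)/(T₀ − T_ss)] = −499.63 · ln(0.25633) = 680.13 min.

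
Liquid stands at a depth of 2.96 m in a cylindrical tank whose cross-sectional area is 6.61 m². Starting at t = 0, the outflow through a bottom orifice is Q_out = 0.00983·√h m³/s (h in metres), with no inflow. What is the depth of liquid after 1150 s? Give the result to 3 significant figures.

Unsteady balance on liquid volume: A dh/dt = −0.00983 √h.
Separate and integrate: 2(√h − √h₀) = −(0.00983/A) t.
√h = √2.96 − 0.00983·1150/(2·6.61) = 1.7205 − 0.85511 = 0.86536.
h = 0.86536² = 0.74885 m.

0.749 m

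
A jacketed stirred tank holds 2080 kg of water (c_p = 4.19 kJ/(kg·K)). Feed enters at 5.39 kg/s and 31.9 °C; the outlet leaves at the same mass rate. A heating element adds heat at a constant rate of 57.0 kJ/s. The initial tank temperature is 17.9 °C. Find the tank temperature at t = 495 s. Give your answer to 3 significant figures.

Unsteady energy balance on the tank contents: M c_p dT/dt = ṁ c_p (T_in − T) + 57.0.
Rearrange: dT/dt = (T_ss − T)/τ with τ = M/ṁ = 385.90 s and T_ss = T_in + Q̇/(ṁ c_p) = 34.424 °C.
Solution: T(t) = T_ss + (T₀ − T_ss) e^(−t/τ).
T(495) = 34.424 + (-16.524)·e^(−495/385.90) = 34.424 + (-16.524)·0.27728 = 29.842 °C.

29.8 °C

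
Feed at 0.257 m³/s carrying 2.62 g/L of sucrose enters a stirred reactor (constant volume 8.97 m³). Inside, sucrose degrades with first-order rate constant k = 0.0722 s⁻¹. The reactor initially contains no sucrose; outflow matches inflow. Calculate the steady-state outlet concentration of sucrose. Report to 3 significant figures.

V dC/dt = Q(C_in − C) − k V C.
Steady state (dC/dt = 0): C_ss = Q C_in/(Q + kV) = C_in/(1 + kV/Q).
C_ss = 0.257·2.62/(0.257 + 0.0722·8.97) = 0.67334/0.90463 = 0.74432 g/L.

0.744 g/L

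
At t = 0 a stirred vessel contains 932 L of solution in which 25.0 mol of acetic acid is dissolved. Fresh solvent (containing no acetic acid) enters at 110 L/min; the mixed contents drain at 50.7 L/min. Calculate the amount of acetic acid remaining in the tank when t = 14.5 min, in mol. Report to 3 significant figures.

14.3 mol

Total volume: dV/dt = Q_in − Q_out = 59.300 L/min, so V(t) = 932 + 59.300 t and V(14.5) = 1791.8 L.
Solute balance: dm/dt = 0 − Q_out C = −Q_out m/V(t).
dm/m = −Q_out dt/(V₀ + 59.300 t); integrating gives ln(m/m₀) = −(Q_out/(Q_in−Q_out)) ln(V/V₀).
m = m₀ (V₀/V)^(Q_out/(Q_in−Q_out)) = 25.0 × (932/1791.8)^(0.85497) = 14.296 mol.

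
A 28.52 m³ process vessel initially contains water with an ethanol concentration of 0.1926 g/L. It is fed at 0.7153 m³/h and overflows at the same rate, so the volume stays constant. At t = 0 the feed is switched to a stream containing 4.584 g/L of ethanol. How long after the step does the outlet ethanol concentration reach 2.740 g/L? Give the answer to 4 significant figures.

34.60 h

Species balance: V dC/dt = Q(C_in − C) ⇒ τ = V/Q = 39.8714 h.
C(t) = C_in + (C₀ − C_in) e^(−t/τ). Set C = 2.740 and solve for t:
e^(−t/τ) = (C − C_in)/(C₀ − C_in) = (2.740 − 4.584)/(0.1926 − 4.584) = 0.419912
t = −τ ln(…) = 39.8714 × 0.867711 = 34.5968 h.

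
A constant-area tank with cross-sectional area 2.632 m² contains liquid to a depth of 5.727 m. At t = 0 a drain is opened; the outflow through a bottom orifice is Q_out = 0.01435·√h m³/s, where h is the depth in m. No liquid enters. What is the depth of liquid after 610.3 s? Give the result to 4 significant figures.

Mass balance (ρ constant): A dh/dt = −0.01435 √h.
This is separable: 2 d(√h)/dt = −0.01435/A, so √h = √h₀ − (0.01435/(2A)) t.
√h = √5.727 − 0.01435·610.3/(2·2.632) = 2.39312 − 1.66372 = 0.729398.
h = 0.729398² = 0.532022 m.

0.5320 m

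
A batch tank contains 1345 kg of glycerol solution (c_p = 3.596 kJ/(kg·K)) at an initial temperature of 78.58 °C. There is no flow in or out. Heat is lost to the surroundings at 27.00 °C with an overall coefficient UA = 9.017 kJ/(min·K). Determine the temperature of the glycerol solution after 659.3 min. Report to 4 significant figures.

M c_p dT/dt = −UA(T − T_amb).
dT/dt = (T_ss − T)/τ with T_ss = T_amb = 27.0000 °C, τ = M c_p/UA = 1345·3.596/9.017 = 536.389 min.
T approaches T_ss exponentially: T(t) = T_ss + (T₀ − T_ss) e^(−t/τ).
T(659.3) = 27.0000 + (51.5800)·0.292543 = 42.0893 °C.

42.09 °C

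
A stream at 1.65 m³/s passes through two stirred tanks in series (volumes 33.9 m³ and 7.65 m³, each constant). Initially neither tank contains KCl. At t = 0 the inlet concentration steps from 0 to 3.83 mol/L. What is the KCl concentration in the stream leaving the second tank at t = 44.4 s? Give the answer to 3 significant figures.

Each tank obeys Vᵢ dCᵢ/dt = Q(Cᵢ₋₁ − Cᵢ), so τᵢ = Vᵢ/Q.
τ₁ = 33.9/1.65 = 20.545 s; τ₂ = 7.65/1.65 = 4.6364 s.
Solving the cascade with C₁(0)=C₂(0)=0 gives C₂(t) = C_in[1 − (τ₁ e^(−t/τ₁) − τ₂ e^(−t/τ₂))/(τ₁ − τ₂)].
At t = 44.4: e^(−t/τ₁) = 0.11520, e^(−t/τ₂) = 6.9341e-05.
C₂ = 3.83·[1 − (20.545·0.11520 − 4.6364·6.9341e-05)/(15.909)] = 3.83·0.85124 = 3.2603 mol/L.

3.26 mol/L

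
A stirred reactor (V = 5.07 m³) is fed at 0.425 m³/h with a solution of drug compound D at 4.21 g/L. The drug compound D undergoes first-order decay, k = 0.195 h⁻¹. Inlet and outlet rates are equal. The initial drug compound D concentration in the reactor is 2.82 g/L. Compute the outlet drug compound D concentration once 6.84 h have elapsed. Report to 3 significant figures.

Accumulation = in − out − consumed: V dC/dt = Q C_in − Q C − k V C.
This is linear with rate a = Q/V + k = 0.27883 h⁻¹.
C_ss = Q C_in/(Q + kV) = 1.2657 g/L; C(t) = C_ss + (C₀ − C_ss) e^(−a t).
C(6.84) = 1.2657 + (1.5543)·e^(−0.27883·6.84) = 1.2657 + (1.5543)·0.14850 = 1.4965 g/L.

1.50 g/L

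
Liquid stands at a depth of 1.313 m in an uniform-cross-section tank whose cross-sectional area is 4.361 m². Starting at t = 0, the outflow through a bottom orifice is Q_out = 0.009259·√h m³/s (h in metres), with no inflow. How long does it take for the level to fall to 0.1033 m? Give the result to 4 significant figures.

776.6 s

Mass balance (ρ constant): A dh/dt = −0.009259 √h.
Separate and integrate: 2(√h − √h₀) = −(0.009259/A) t.
t = 2A(√h₀ − √h)/0.009259 = 2·4.361·(√1.313 − √0.1033)/0.009259
  = 8.72200 × (1.14586 − 0.321403) / 0.009259 = 776.642 s.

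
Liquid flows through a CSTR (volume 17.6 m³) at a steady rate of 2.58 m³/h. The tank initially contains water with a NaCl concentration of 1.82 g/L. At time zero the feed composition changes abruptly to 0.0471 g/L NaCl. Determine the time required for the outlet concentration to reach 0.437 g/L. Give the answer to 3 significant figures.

Species balance on the tank: V dC/dt = Q(C_in − C), so τ = V/Q = 6.8217 h.
C(t) = C_in + (C₀ − C_in) e^(−t/τ). Set C = 0.437 and solve for t:
e^(−t/τ) = (C − C_in)/(C₀ − C_in) = (0.437 − 0.0471)/(1.82 − 0.0471) = 0.21992
t = −τ ln(…) = 6.8217 × 1.5145 = 10.331 h.

10.3 h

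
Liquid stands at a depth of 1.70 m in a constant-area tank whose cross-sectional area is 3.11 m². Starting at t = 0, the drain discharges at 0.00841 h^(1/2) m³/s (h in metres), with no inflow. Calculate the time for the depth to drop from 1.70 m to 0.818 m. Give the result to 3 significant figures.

Accumulation of liquid (constant cross-section A): A dh/dt = −0.00841 √h.
This is separable: 2 d(√h)/dt = −0.00841/A, so √h = √h₀ − (0.00841/(2A)) t.
t = 2A(√h₀ − √h)/0.00841 = 2·3.11·(√1.70 − √0.818)/0.00841
  = 6.2200 × (1.3038 − 0.90443) / 0.00841 = 295.40 s.

295 s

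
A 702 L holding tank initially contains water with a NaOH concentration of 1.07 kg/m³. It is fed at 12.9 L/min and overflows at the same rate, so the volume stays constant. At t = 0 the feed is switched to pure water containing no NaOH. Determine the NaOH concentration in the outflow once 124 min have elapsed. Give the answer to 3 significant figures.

Species balance on the tank: V dC/dt = Q(C_in − C).
Time constant τ = V/Q = 702/12.9 = 54.419 min.
Integrating: C(t) = C_in + (C₀ − C_in) e^(−t/τ).
C(124) = 0 + (1.07 − 0)·e^(−124/54.419) = 0 + (1.0700)·0.10242 = 0.10959 kg/m³.

0.110 kg/m³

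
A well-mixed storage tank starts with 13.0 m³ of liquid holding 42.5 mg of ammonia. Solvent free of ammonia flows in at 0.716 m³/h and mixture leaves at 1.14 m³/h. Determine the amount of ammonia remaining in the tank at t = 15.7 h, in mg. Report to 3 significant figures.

6.17 mg

Let m(t) be the amount of ammonia. Volume: V(t) = V₀ + (Q_in − Q_out) t = 13.0 − 0.42400 t; V(15.7) = 6.3432 m³.
No ammonia enters, so dm/dt = −Q_out · (m/V).
Separate: dm/m = −Q_out dt/V(t) ⇒ ln(m/m₀) = −(Q_out/(Q_in−Q_out)) ln(V/V₀).
m = m₀ (V₀/V)^(Q_out/(Q_in−Q_out)) = 42.5 × (13.0/6.3432)^(-2.6887) = 6.1731 mg.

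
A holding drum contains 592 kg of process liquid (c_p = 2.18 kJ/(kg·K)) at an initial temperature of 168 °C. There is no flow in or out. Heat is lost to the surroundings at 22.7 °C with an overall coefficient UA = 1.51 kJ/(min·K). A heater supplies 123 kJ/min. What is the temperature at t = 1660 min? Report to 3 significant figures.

113 °C

M c_p dT/dt = −UA(T − T_amb) + Q̇.
dT/dt = (T_ss − T)/τ with T_ss = T_amb + Q̇/UA = 22.7 + 123/1.51 = 104.16 °C, τ = M c_p/UA = 592·2.18/1.51 = 854.68 min.
This is linear first-order; T(t) = T_ss + (T₀ − T_ss) e^(−t/τ).
T(1660) = 104.16 + (63.843)·0.14338 = 113.31 °C.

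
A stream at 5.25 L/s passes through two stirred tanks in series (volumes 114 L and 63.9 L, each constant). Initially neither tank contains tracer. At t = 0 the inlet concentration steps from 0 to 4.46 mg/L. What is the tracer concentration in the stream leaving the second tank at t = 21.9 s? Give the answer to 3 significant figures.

Each tank obeys Vᵢ dCᵢ/dt = Q(Cᵢ₋₁ − Cᵢ), so τᵢ = Vᵢ/Q.
τ₁ = 114/5.25 = 21.714 s; τ₂ = 63.9/5.25 = 12.171 s.
Tank 1: C₁ = C_in(1 − e^(−t/τ₁)). Tank 2 (τ₁ ≠ τ₂): C₂ = C_in[1 − (τ₁ e^(−t/τ₁) − τ₂ e^(−t/τ₂))/(τ₁ − τ₂)].
At t = 21.9: e^(−t/τ₁) = 0.36475, e^(−t/τ₂) = 0.16542.
C₂ = 4.46·[1 − (21.714·0.36475 − 12.171·0.16542)/(9.5429)] = 4.46·0.38102 = 1.6993 mg/L.

1.70 mg/L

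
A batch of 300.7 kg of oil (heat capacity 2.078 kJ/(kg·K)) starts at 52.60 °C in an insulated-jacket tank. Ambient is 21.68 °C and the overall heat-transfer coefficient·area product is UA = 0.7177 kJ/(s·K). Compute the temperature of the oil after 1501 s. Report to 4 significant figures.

27.19 °C

Unsteady energy balance on the tank contents: M c_p dT/dt = −UA(T − T_amb).
dT/dt = (T_ss − T)/τ with T_ss = T_amb = 21.6800 °C, τ = M c_p/UA = 300.7·2.078/0.7177 = 870.635 s.
T approaches T_ss exponentially: T(t) = T_ss + (T₀ − T_ss) e^(−t/τ).
T(1501) = 21.6800 + (30.9200)·0.178346 = 27.1945 °C.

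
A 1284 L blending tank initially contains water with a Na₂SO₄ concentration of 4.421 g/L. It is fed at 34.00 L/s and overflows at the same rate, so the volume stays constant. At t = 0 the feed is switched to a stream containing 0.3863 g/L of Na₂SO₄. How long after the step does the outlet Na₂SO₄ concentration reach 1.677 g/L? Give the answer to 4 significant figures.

Species balance: V dC/dt = Q(C_in − C) ⇒ τ = V/Q = 37.7647 s.
C(t) = C_in + (C₀ − C_in) e^(−t/τ). Set C = 1.677 and solve for t:
e^(−t/τ) = (C − C_in)/(C₀ − C_in) = (1.677 − 0.3863)/(4.421 − 0.3863) = 0.319900
t = −τ ln(…) = 37.7647 × 1.13975 = 43.0422 s.

43.04 s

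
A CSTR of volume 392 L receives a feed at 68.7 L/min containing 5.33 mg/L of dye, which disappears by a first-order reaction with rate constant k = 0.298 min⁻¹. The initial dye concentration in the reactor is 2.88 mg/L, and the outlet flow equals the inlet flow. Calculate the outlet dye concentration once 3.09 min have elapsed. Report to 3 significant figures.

2.18 mg/L

Species balance: V dC/dt = Q C_in − Q C − k V C.
dC/dt = (Q/V) C_in − (Q/V + k) C; effective rate a = Q/V + k = 0.17526 + 0.298 = 0.47326 min⁻¹.
C_ss = Q C_in/(Q + kV) = 1.9738 mg/L; C(t) = C_ss + (C₀ − C_ss) e^(−a t).
C(3.09) = 1.9738 + (0.90620)·e^(−0.47326·3.09) = 1.9738 + (0.90620)·0.23169 = 2.1838 mg/L.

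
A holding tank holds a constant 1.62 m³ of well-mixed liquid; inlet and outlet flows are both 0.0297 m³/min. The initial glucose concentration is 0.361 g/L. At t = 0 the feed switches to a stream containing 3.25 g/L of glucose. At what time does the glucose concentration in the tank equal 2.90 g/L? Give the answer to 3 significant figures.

115 min

Species balance: V dC/dt = Q(C_in − C) ⇒ τ = V/Q = 54.545 min.
C(t) = C_in + (C₀ − C_in) e^(−t/τ). Set C = 2.90 and solve for t:
e^(−t/τ) = (C − C_in)/(C₀ − C_in) = (2.90 − 3.25)/(0.361 − 3.25) = 0.12115
t = −τ ln(…) = 54.545 × 2.1107 = 115.13 min.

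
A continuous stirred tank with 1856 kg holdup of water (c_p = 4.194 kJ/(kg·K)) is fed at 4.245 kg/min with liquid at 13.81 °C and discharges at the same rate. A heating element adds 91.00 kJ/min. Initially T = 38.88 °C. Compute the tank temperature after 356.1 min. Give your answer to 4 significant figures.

M c_p dT/dt = ṁ c_p (T_in − T) + Q̇.
Rearrange: dT/dt = (T_ss − T)/τ with τ = M/ṁ = 437.220 min and T_ss = T_in + Q̇/(ṁ c_p) = 18.9213 °C.
This is linear first-order; T(t) = T_ss + (T₀ − T_ss) e^(−t/τ).
T(356.1) = 18.9213 + (19.9587)·e^(−356.1/437.220) = 18.9213 + (19.9587)·0.442877 = 27.7606 °C.

27.76 °C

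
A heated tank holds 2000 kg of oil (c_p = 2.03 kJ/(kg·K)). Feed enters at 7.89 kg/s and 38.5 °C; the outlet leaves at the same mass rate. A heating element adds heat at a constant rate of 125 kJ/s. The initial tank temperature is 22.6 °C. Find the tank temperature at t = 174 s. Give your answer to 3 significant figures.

M c_p dT/dt = ṁ c_p (T_in − T) + Q̇.
τ = M/ṁ = 253.49 s; T_ss = T_in + Q̇/(ṁ c_p) = 38.5 + 125/(7.89·2.03) = 46.304 °C.
This is linear first-order; T(t) = T_ss + (T₀ − T_ss) e^(−t/τ).
T(174) = 46.304 + (-23.704)·e^(−174/253.49) = 46.304 + (-23.704)·0.50337 = 34.372 °C.

34.4 °C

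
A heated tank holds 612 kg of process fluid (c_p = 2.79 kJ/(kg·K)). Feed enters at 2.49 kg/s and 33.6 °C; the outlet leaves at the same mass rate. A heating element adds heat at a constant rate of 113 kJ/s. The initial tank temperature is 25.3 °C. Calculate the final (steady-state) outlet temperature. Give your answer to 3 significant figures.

49.9 °C

Unsteady energy balance on the tank contents: M c_p dT/dt = ṁ c_p (T_in − T) + 113.
At steady state dT/dt = 0 ⇒ T_ss = T_in + Q̇/(ṁ c_p) = 33.6 + 113/(2.49·2.79) = 49.866 °C.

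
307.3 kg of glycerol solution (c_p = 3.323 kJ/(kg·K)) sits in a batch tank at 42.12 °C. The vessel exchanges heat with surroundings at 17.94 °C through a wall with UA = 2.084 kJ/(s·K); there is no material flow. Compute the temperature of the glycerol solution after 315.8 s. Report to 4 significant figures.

30.63 °C

Lumped-capacitance energy balance: M c_p dT/dt = UA(T_amb − T).
dT/dt = (T_ss − T)/τ with T_ss = T_amb = 17.9400 °C, τ = M c_p/UA = 307.3·3.323/2.084 = 489.999 s.
Solution: T(t) = T_ss + (T₀ − T_ss) e^(−t/τ).
T(315.8) = 17.9400 + (24.1800)·0.524930 = 30.6328 °C.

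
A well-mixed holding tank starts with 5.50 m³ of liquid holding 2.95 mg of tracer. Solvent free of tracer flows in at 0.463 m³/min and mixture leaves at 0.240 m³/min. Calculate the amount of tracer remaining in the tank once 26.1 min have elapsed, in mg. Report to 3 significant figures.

Let m(t) be the amount of tracer. Volume: V(t) = V₀ + (Q_in − Q_out) t = 5.50 + 0.22300 t; V(26.1) = 11.320 m³.
Solute balance: dm/dt = 0 − Q_out C = −Q_out m/V(t).
dm/m = −Q_out dt/(V₀ + 0.22300 t); integrating gives ln(m/m₀) = −(Q_out/(Q_in−Q_out)) ln(V/V₀).
m = m₀ (V₀/V)^(Q_out/(Q_in−Q_out)) = 2.95 × (5.50/11.320)^(1.0762) = 1.3565 mg.

1.36 mg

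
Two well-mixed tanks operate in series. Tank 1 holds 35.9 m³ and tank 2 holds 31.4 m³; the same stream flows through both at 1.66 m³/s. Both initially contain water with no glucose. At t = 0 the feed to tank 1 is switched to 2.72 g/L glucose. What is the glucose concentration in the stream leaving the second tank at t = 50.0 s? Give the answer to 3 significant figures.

Time constants: τᵢ = Vᵢ/Q for each well-mixed tank.
τ₁ = 35.9/1.66 = 21.627 s; τ₂ = 31.4/1.66 = 18.916 s.
Solving the cascade with C₁(0)=C₂(0)=0 gives C₂(t) = C_in[1 − (τ₁ e^(−t/τ₁) − τ₂ e^(−t/τ₂))/(τ₁ − τ₂)].
At t = 50.0: e^(−t/τ₁) = 0.099065, e^(−t/τ₂) = 0.071125.
C₂ = 2.72·[1 − (21.627·0.099065 − 18.916·0.071125)/(2.7108)] = 2.72·0.70598 = 1.9203 g/L.

1.92 g/L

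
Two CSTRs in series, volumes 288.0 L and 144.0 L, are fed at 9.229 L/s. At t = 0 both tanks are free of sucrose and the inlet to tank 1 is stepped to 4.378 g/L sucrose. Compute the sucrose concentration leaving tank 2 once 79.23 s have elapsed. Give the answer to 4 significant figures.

3.714 g/L

Time constants: τᵢ = Vᵢ/Q for each well-mixed tank.
τ₁ = 288.0/9.229 = 31.2060 s; τ₂ = 144.0/9.229 = 15.6030 s.
Tank 1: C₁ = C_in(1 − e^(−t/τ₁)). Tank 2 (τ₁ ≠ τ₂): C₂ = C_in[1 − (τ₁ e^(−t/τ₁) − τ₂ e^(−t/τ₂))/(τ₁ − τ₂)].
At t = 79.23: e^(−t/τ₁) = 0.0789503, e^(−t/τ₂) = 0.00623315.
C₂ = 4.378·[1 − (31.2060·0.0789503 − 15.6030·0.00623315)/(15.6030)] = 4.378·0.848332 = 3.71400 g/L.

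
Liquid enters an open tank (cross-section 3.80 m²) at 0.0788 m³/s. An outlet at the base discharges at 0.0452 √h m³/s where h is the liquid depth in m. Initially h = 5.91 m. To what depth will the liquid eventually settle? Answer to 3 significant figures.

3.04 m

A dh/dt = Q_in − 0.0452 √h. Steady state requires inflow = outflow:
Q_in = 0.0452 √h_ss ⇒ √h_ss = 0.0788/0.0452 = 1.7434.
h_ss = 1.7434² = 3.0393 m. (Since h₀ = 5.91 m > h_ss, the level will fall toward this value.)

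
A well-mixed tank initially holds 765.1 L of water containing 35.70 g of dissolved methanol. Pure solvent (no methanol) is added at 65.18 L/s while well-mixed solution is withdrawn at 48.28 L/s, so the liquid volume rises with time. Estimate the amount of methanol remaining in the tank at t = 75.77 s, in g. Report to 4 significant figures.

Total volume: dV/dt = Q_in − Q_out = 16.9000 L/s, so V(t) = 765.1 + 16.9000 t and V(75.77) = 2045.61 L.
Solute balance: dm/dt = 0 − Q_out C = −Q_out m/V(t).
Separate: dm/m = −Q_out dt/V(t) ⇒ ln(m/m₀) = −(Q_out/(Q_in−Q_out)) ln(V/V₀).
m = m₀ (V₀/V)^(Q_out/(Q_in−Q_out)) = 35.70 × (765.1/2045.61)^(2.85680) = 2.15036 g.

2.150 g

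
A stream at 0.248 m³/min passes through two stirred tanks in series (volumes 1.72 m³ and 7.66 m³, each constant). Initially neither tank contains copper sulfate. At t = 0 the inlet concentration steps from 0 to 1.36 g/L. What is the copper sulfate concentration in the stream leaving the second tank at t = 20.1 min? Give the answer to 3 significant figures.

0.467 g/L

Each tank obeys Vᵢ dCᵢ/dt = Q(Cᵢ₋₁ − Cᵢ), so τᵢ = Vᵢ/Q.
τ₁ = 1.72/0.248 = 6.9355 min; τ₂ = 7.66/0.248 = 30.887 min.
Solving the cascade with C₁(0)=C₂(0)=0 gives C₂(t) = C_in[1 − (τ₁ e^(−t/τ₁) − τ₂ e^(−t/τ₂))/(τ₁ − τ₂)].
At t = 20.1: e^(−t/τ₁) = 0.055126, e^(−t/τ₂) = 0.52165.
C₂ = 1.36·[1 − (6.9355·0.055126 − 30.887·0.52165)/(-23.952)] = 1.36·0.34326 = 0.46684 g/L.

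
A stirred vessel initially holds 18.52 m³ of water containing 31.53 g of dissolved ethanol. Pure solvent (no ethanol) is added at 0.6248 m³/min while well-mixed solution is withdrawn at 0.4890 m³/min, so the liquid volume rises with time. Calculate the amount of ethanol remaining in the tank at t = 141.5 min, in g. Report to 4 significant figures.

2.430 g

Let m(t) be the amount of ethanol. Volume: V(t) = V₀ + (Q_in − Q_out) t = 18.52 + 0.135800 t; V(141.5) = 37.7357 m³.
No ethanol enters, so dm/dt = −Q_out · (m/V).
dm/m = −Q_out dt/(V₀ + 0.135800 t); integrating gives ln(m/m₀) = −(Q_out/(Q_in−Q_out)) ln(V/V₀).
m = m₀ (V₀/V)^(Q_out/(Q_in−Q_out)) = 31.53 × (18.52/37.7357)^(3.60088) = 2.43024 g.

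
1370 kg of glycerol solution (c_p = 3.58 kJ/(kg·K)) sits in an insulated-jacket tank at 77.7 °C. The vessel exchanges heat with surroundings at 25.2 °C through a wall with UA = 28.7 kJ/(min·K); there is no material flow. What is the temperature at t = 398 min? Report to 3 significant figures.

M c_p dT/dt = −UA(T − T_amb).
dT/dt = (T_ss − T)/τ with T_ss = T_amb = 25.200 °C, τ = M c_p/UA = 1370·3.58/28.7 = 170.89 min.
Solution: T(t) = T_ss + (T₀ − T_ss) e^(−t/τ).
T(398) = 25.200 + (52.500)·0.097397 = 30.313 °C.

30.3 °C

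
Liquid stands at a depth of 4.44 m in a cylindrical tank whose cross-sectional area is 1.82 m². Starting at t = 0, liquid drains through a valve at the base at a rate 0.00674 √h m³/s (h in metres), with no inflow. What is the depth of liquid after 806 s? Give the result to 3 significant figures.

Volume balance on the tank: A dh/dt = −0.00674 √h.
Separate and integrate: 2(√h − √h₀) = −(0.00674/A) t.
√h = √4.44 − 0.00674·806/(2·1.82) = 2.1071 − 1.4924 = 0.61470.
h = 0.61470² = 0.37786 m.

0.378 m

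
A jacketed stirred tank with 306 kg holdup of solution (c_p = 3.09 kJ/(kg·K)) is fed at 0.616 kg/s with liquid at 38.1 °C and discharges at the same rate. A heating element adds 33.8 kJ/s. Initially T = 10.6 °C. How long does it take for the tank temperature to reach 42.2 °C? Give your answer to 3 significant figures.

First-law balance (no shaft work): M c_p dT/dt = ṁ c_p (T_in − T) + 33.8.
τ = M/ṁ = 496.75 s; T_ss = T_in + Q̇/(ṁ c_p) = 55.857 °C.
T(t) = T_ss + (T₀ − T_ss) e^(−t/τ). Set T = 42.2:
e^(−t/τ) = (42.2 − 55.857)/(10.6 − 55.857) = 0.30177
t = −496.75 · ln(0.30177) = 595.15 s.

595 s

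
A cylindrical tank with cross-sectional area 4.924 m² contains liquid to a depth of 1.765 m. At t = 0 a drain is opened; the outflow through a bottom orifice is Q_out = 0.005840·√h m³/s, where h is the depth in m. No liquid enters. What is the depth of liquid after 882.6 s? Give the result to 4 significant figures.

0.6482 m

A dh/dt = −Q_out = −0.005840 √h.
∫ h^(−1/2) dh = −(0.005840/A) ∫ dt, giving 2√h = 2√h₀ − (0.005840/A) t.
√h = √1.765 − 0.005840·882.6/(2·4.924) = 1.32853 − 0.523394 = 0.805139.
h = 0.805139² = 0.648249 m.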